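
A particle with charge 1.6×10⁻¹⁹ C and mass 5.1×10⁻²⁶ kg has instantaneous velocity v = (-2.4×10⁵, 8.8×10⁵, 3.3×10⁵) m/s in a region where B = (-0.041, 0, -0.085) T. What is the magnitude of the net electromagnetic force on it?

v×B = (-7.48×10⁴, -3.39×10⁴, 3.61×10⁴) N/C.
F = q v×B = (1.6×10⁻¹⁹ C)·(-7.48×10⁴, -3.39×10⁴, 3.61×10⁴) = (-1.20×10⁻¹⁴, -5.43×10⁻¹⁵, 5.77×10⁻¹⁵) N.
|F| = 1.44×10⁻¹⁴ N.

|F| ≈ 1.44×10⁻¹⁴ N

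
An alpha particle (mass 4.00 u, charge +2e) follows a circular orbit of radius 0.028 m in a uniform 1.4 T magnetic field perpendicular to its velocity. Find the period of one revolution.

The cyclotron period depends only on m, q, B: T = 2πm/(|q|B).
T = 2π(6.644×10⁻²⁷)/((3.204×10⁻¹⁹)(1.4)) ≈ 9.3×10⁻⁸ s.

T ≈ 9.3×10⁻⁸ s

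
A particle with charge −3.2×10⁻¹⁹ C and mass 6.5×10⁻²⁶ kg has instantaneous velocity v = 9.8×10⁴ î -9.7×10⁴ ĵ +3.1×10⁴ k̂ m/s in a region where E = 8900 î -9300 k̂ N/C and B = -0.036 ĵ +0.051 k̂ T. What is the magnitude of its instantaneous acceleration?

v×B = (-3830, -5000, -3530) N/C.
E + v×B = (5070, -5000, -1.28×10⁴) N/C.
F = q(E + v×B) = (−3.2×10⁻¹⁹ C)·(5070, -5000, -1.28×10⁴) = (-1.62×10⁻¹⁵, 1.60×10⁻¹⁵, 4.10×10⁻¹⁵) N.
|a| = |F|/m = 4.695×10⁻¹⁵/6.5×10⁻²⁶ ≈ 7.22×10¹⁰ m/s².

|a| ≈ 7.22×10¹⁰ m/s²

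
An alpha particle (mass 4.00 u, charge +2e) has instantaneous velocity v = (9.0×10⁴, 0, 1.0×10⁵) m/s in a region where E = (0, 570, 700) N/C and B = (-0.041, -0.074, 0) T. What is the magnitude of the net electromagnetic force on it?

|F| ≈ 3.25×10⁻¹⁵ N

v×B = (7400, -4100, -6660) N/C.
E + v×B = (7400, -3530, -5960) N/C.
F = q(E + v×B) = (3.204×10⁻¹⁹ C)·(7400, -3530, -5960) = (2.37×10⁻¹⁵, -1.13×10⁻¹⁵, -1.91×10⁻¹⁵) N.
|F| = 3.25×10⁻¹⁵ N.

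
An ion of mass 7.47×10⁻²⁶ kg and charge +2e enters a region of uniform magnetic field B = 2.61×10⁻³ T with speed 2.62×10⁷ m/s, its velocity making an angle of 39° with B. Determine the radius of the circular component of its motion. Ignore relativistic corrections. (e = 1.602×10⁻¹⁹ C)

r ≈ 1470 m

v⊥ = v sinθ = 2.62×10⁷·sin39° ≈ 1.649×10⁷ m/s.
r = m v⊥/(|q|B) = (7.47×10⁻²⁶)(1.649×10⁷)/((3.204×10⁻¹⁹)(2.61×10⁻³)) ≈ 1470 m.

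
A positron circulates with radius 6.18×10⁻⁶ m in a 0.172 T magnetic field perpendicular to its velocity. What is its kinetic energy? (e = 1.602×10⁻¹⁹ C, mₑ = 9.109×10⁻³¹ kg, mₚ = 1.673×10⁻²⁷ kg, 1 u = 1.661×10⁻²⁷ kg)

KE ≈ 1.59×10⁻²⁰ J

v = |q|Br/m, then KE = ½mv² = (qBr)²/(2m).
v = (1.602×10⁻¹⁹)(0.172)(6.18×10⁻⁶)/9.109×10⁻³¹ ≈ 1.869×10⁵ m/s.
KE = ½(9.109×10⁻³¹)(1.869×10⁵)² ≈ 1.59×10⁻²⁰ J.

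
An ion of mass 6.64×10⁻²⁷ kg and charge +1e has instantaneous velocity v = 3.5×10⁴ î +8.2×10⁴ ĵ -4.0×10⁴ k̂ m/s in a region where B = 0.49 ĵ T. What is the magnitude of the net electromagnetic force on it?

v×B = (1.96×10⁴, 0, 1.72×10⁴) N/C.
F = q v×B = (1.602×10⁻¹⁹ C)·(1.96×10⁴, 0, 1.72×10⁴) = (3.14×10⁻¹⁵, 0, 2.75×10⁻¹⁵) N.
|F| = 4.17×10⁻¹⁵ N.

|F| ≈ 4.17×10⁻¹⁵ N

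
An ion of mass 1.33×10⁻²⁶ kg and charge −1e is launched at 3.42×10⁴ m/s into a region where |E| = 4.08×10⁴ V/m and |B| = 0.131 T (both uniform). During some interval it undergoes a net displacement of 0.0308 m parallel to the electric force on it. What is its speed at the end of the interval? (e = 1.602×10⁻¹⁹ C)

B does no work; ΔKE = |q|E d.
½mv_f² = ½mv₀² + |q|Ed = ½(1.33×10⁻²⁶)(3.42×10⁴)² + (1.602×10⁻¹⁹)(4.08×10⁴)(0.0308) ≈ 7.778×10⁻¹⁸ J + 2.013×10⁻¹⁶ J ≈ 2.091×10⁻¹⁶ J.
v_f = √(2·2.091×10⁻¹⁶/1.33×10⁻²⁶) ≈ 1.77×10⁵ m/s.

v_f ≈ 1.77×10⁵ m/s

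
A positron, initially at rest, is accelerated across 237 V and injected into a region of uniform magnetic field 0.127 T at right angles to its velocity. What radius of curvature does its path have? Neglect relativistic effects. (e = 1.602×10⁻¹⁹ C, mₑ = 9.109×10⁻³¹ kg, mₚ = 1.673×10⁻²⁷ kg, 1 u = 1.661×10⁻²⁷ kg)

Acceleration: |q|V = ½mv² ⇒ v = √(2|q|V/m) = √(2·1.602×10⁻¹⁹·237/9.109×10⁻³¹) ≈ 9.130×10⁶ m/s.
In the field: r = mv/(|q|B) = (9.109×10⁻³¹)(9.130×10⁶)/((1.602×10⁻¹⁹)(0.127)) ≈ 4.09×10⁻⁴ m.

r ≈ 4.09×10⁻⁴ m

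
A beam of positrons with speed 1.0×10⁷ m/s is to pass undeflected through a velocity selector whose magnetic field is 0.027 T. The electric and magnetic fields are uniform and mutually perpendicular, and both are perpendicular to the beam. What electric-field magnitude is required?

E = 2.7×10⁵ V/m

For straight-line motion qE = qvB, so E = vB.
E = 1.0×10⁷ × 0.027 = 2.7×10⁵ V/m.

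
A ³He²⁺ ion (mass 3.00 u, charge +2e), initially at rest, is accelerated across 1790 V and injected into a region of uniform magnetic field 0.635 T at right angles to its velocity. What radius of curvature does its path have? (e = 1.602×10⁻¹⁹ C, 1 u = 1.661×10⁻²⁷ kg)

r ≈ 0.0118 m

Acceleration: |q|V = ½mv² ⇒ v = √(2|q|V/m) = √(2·3.204×10⁻¹⁹·1790/4.983×10⁻²⁷) ≈ 4.798×10⁵ m/s.
In the field: r = mv/(|q|B) = (4.983×10⁻²⁷)(4.798×10⁵)/((3.204×10⁻¹⁹)(0.635)) ≈ 0.0118 m.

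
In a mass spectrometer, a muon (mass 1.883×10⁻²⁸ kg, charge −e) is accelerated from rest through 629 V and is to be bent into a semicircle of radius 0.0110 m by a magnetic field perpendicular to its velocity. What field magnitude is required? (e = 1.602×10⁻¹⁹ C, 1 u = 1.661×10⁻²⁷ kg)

v = √(2|q|V/m) = √(2·1.602×10⁻¹⁹·629/1.883×10⁻²⁸) ≈ 1.035×10⁶ m/s.
B = mv/(|q|r) = (1.883×10⁻²⁸)(1.035×10⁶)/((1.602×10⁻¹⁹)(0.0110)) ≈ 0.111 T.

B ≈ 0.111 T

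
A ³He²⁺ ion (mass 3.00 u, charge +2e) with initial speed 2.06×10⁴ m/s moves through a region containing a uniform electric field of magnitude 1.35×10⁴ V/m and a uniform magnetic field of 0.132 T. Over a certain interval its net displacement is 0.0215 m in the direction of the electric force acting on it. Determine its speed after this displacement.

v_f ≈ 1.94×10⁵ m/s

B does no work; ΔKE = |q|E d.
½mv_f² = ½mv₀² + |q|Ed = ½(4.983×10⁻²⁷)(2.06×10⁴)² + (3.204×10⁻¹⁹)(1.35×10⁴)(0.0215) ≈ 1.057×10⁻¹⁸ J + 9.300×10⁻¹⁷ J ≈ 9.405×10⁻¹⁷ J.
v_f = √(2·9.405×10⁻¹⁷/4.983×10⁻²⁷) ≈ 1.94×10⁵ m/s.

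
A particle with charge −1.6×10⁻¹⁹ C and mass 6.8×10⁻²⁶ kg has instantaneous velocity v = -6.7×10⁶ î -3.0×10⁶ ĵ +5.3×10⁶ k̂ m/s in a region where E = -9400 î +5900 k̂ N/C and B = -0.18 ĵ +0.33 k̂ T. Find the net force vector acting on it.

v×B = (-3.60×10⁴, 2.21×10⁶, 1.21×10⁶) N/C.
E + v×B = (-4.54×10⁴, 2.21×10⁶, 1.21×10⁶) N/C.
F = q(E + v×B) = (−1.6×10⁻¹⁹ C)·(-4.54×10⁴, 2.21×10⁶, 1.21×10⁶) = (7.26×10⁻¹⁵, -3.54×10⁻¹³, -1.94×10⁻¹³) N.

F ≈ (7.26×10⁻¹⁵, -3.54×10⁻¹³, -1.94×10⁻¹³) N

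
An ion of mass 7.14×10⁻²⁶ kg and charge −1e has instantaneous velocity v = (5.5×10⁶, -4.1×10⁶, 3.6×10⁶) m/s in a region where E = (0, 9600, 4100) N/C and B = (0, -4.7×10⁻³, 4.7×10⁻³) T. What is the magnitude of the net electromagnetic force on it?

v×B = (-2350, -2.58×10⁴, -2.58×10⁴) N/C.
E + v×B = (-2350, -1.62×10⁴, -2.18×10⁴) N/C.
F = q(E + v×B) = (−1.602×10⁻¹⁹ C)·(-2350, -1.62×10⁴, -2.18×10⁴) = (3.76×10⁻¹⁶, 2.60×10⁻¹⁵, 3.48×10⁻¹⁵) N.
|F| = 4.37×10⁻¹⁵ N.

|F| ≈ 4.37×10⁻¹⁵ N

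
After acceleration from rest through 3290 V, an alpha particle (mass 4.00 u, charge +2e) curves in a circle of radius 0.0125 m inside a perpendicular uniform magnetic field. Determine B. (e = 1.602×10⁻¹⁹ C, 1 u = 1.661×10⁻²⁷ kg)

B ≈ 0.934 T

v = √(2|q|V/m) = √(2·3.204×10⁻¹⁹·3290/6.644×10⁻²⁷) ≈ 5.633×10⁵ m/s.
B = mv/(|q|r) = (6.644×10⁻²⁷)(5.633×10⁵)/((3.204×10⁻¹⁹)(0.0125)) ≈ 0.934 T.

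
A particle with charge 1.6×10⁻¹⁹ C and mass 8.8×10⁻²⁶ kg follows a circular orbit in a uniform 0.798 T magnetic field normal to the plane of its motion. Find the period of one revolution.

The cyclotron period depends only on m, q, B: T = 2πm/(|q|B).
T = 2π(8.8×10⁻²⁶)/((1.6×10⁻¹⁹)(0.798)) ≈ 4.33×10⁻⁶ s.

T ≈ 4.33×10⁻⁶ s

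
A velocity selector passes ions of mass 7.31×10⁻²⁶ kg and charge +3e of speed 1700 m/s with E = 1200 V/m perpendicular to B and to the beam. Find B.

Balance of forces in the selector: qE = qvB ⇒ B = E/v.
B = 1200/1700 = 0.71 T.

B = 0.71 T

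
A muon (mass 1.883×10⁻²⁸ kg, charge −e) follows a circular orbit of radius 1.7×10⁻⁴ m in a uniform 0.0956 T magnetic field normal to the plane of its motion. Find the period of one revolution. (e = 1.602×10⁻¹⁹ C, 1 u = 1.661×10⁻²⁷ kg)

T ≈ 7.73×10⁻⁸ s

The cyclotron period depends only on m, q, B: T = 2πm/(|q|B).
T = 2π(1.883×10⁻²⁸)/((1.602×10⁻¹⁹)(0.0956)) ≈ 7.73×10⁻⁸ s.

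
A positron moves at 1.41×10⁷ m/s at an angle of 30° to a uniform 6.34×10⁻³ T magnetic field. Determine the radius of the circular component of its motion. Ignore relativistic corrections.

v⊥ = v sinθ = 1.41×10⁷·sin30° ≈ 7.050×10⁶ m/s.
r = m v⊥/(|q|B) = (9.109×10⁻³¹)(7.050×10⁶)/((1.602×10⁻¹⁹)(6.34×10⁻³)) ≈ 6.32×10⁻³ m.

r ≈ 6.32×10⁻³ m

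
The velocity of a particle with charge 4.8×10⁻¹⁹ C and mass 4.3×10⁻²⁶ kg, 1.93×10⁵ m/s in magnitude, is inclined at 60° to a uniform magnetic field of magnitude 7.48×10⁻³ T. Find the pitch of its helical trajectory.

v∥ = v cosθ = 1.93×10⁵·cos60° ≈ 9.650×10⁴ m/s.
T = 2πm/(|q|B) = 2π(4.3×10⁻²⁶)/((4.8×10⁻¹⁹)(7.48×10⁻³)) ≈ 7.525×10⁻⁵ s.
pitch = v∥ T = (9.650×10⁴)(7.525×10⁻⁵) ≈ 7.26 m.

p ≈ 7.26 m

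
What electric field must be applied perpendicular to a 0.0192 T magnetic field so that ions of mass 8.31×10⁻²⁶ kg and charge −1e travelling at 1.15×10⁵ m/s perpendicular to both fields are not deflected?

For straight-line motion qE = qvB, so E = vB.
E = 1.15×10⁵ × 0.0192 = 2210 V/m.

E = 2210 V/m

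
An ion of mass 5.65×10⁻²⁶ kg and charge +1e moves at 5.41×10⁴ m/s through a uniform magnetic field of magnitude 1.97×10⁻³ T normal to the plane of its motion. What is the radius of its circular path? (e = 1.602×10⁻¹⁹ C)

The magnetic force provides the centripetal force: |q|vB = mv²/r.
r = mv/(|q|B) = (5.65×10⁻²⁶)(5.41×10⁴)/((1.602×10⁻¹⁹)(1.97×10⁻³)) ≈ 9.69 m.

r ≈ 9.69 m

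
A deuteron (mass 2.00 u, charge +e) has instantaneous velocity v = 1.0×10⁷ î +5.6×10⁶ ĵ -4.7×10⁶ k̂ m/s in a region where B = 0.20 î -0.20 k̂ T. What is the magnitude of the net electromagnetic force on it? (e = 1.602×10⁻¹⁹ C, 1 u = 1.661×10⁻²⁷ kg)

v×B = (-1.12×10⁶, 1.06×10⁶, -1.12×10⁶) N/C.
F = q v×B = (1.602×10⁻¹⁹ C)·(-1.12×10⁶, 1.06×10⁶, -1.12×10⁶) = (-1.79×10⁻¹³, 1.70×10⁻¹³, -1.79×10⁻¹³) N.
|F| = 3.05×10⁻¹³ N.

|F| ≈ 3.05×10⁻¹³ N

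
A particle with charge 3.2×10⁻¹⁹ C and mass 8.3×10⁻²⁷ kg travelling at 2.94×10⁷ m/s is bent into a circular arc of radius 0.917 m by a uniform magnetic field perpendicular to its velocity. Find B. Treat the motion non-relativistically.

From |q|vB = mv²/r, B = mv/(|q|r).
B = (8.3×10⁻²⁷)(2.94×10⁷)/((3.2×10⁻¹⁹)(0.917)) ≈ 0.832 T.

B ≈ 0.832 T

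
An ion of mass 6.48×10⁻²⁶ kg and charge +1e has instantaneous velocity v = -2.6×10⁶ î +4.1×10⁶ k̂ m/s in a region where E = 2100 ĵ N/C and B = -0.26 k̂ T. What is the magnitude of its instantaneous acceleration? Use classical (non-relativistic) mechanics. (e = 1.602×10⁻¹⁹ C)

v×B = (0, -6.76×10⁵, 0) N/C.
E + v×B = (0, -6.74×10⁵, 0) N/C.
F = q(E + v×B) = (1.602×10⁻¹⁹ C)·(0, -6.74×10⁵, 0) = (0, -1.08×10⁻¹³, 0) N.
|a| = |F|/m = 1.080×10⁻¹³/6.48×10⁻²⁶ ≈ 1.67×10¹² m/s².

|a| ≈ 1.67×10¹² m/s²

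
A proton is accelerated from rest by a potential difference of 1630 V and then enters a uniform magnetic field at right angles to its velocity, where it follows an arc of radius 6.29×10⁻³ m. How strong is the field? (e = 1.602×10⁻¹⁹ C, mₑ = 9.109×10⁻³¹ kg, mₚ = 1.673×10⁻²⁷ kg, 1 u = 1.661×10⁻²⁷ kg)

B ≈ 0.928 T

v = √(2|q|V/m) = √(2·1.602×10⁻¹⁹·1630/1.673×10⁻²⁷) ≈ 5.587×10⁵ m/s.
B = mv/(|q|r) = (1.673×10⁻²⁷)(5.587×10⁵)/((1.602×10⁻¹⁹)(6.29×10⁻³)) ≈ 0.928 T.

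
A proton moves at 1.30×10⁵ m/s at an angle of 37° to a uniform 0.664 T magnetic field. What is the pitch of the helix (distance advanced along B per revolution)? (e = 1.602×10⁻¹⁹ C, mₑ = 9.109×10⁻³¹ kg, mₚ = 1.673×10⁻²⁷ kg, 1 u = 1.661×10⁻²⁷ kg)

v∥ = v cosθ = 1.30×10⁵·cos37° ≈ 1.038×10⁵ m/s.
T = 2πm/(|q|B) = 2π(1.673×10⁻²⁷)/((1.602×10⁻¹⁹)(0.664)) ≈ 9.882×10⁻⁸ s.
pitch = v∥ T = (1.038×10⁵)(9.882×10⁻⁸) ≈ 0.0103 m.

p ≈ 0.0103 m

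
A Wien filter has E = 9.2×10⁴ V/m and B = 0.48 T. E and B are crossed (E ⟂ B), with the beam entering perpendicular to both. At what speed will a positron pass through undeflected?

v = 1.9×10⁵ m/s

Zero net Lorentz force requires |qE| = |q v×B|, i.e. E = vB.
v = E/B = 9.2×10⁴/0.48 = 1.9×10⁵ m/s.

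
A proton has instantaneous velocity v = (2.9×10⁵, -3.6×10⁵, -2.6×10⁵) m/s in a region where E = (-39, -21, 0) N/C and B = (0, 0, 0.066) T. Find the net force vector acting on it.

F ≈ (-3.81×10⁻¹⁵, -3.07×10⁻¹⁵, 0) N

v×B = (-2.38×10⁴, -1.91×10⁴, 0) N/C.
E + v×B = (-2.38×10⁴, -1.92×10⁴, 0) N/C.
F = q(E + v×B) = (1.602×10⁻¹⁹ C)·(-2.38×10⁴, -1.92×10⁴, 0) = (-3.81×10⁻¹⁵, -3.07×10⁻¹⁵, 0) N.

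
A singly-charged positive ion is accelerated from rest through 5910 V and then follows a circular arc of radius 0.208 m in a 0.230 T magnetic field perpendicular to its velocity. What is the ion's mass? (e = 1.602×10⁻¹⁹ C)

m ≈ 3.10×10⁻²⁶ kg

Combine |q|V = ½mv² and r = mv/(|q|B): eliminate v to get m = qB²r²/(2V).
m = (1.602×10⁻¹⁹)(0.230)²(0.208)²/(2·5910) ≈ 3.10×10⁻²⁶ kg.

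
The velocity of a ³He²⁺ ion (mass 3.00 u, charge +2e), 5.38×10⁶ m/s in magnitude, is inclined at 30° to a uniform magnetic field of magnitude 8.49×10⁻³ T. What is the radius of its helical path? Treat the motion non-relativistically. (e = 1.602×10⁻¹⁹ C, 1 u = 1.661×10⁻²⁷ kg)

r ≈ 4.93 m

v⊥ = v sinθ = 5.38×10⁶·sin30° ≈ 2.690×10⁶ m/s.
r = m v⊥/(|q|B) = (4.983×10⁻²⁷)(2.690×10⁶)/((3.204×10⁻¹⁹)(8.49×10⁻³)) ≈ 4.93 m.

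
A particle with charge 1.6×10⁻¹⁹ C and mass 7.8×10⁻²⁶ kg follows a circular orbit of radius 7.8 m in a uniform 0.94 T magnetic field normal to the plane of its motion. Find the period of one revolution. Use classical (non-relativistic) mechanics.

T ≈ 3.3×10⁻⁶ s

The cyclotron period depends only on m, q, B: T = 2πm/(|q|B).
T = 2π(7.8×10⁻²⁶)/((1.6×10⁻¹⁹)(0.94)) ≈ 3.3×10⁻⁶ s.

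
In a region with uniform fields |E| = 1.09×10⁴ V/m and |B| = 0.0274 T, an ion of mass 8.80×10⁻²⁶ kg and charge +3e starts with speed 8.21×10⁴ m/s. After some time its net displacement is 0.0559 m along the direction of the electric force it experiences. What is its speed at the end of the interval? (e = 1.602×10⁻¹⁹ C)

v_f ≈ 1.16×10⁵ m/s

B does no work; ΔKE = |q|E d.
½mv_f² = ½mv₀² + |q|Ed = ½(8.80×10⁻²⁶)(8.21×10⁴)² + (4.806×10⁻¹⁹)(1.09×10⁴)(0.0559) ≈ 2.966×10⁻¹⁶ J + 2.928×10⁻¹⁶ J ≈ 5.894×10⁻¹⁶ J.
v_f = √(2·5.894×10⁻¹⁶/8.80×10⁻²⁶) ≈ 1.16×10⁵ m/s.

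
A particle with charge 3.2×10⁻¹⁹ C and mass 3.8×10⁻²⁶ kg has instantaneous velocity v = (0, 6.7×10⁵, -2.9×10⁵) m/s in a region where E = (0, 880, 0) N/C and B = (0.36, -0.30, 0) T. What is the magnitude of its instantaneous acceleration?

|a| ≈ 2.33×10¹² m/s²

v×B = (-8.70×10⁴, -1.04×10⁵, -2.41×10⁵) N/C.
E + v×B = (-8.70×10⁴, -1.04×10⁵, -2.41×10⁵) N/C.
F = q(E + v×B) = (3.2×10⁻¹⁹ C)·(-8.70×10⁴, -1.04×10⁵, -2.41×10⁵) = (-2.78×10⁻¹⁴, -3.31×10⁻¹⁴, -7.72×10⁻¹⁴) N.
|a| = |F|/m = 8.849×10⁻¹⁴/3.8×10⁻²⁶ ≈ 2.33×10¹² m/s².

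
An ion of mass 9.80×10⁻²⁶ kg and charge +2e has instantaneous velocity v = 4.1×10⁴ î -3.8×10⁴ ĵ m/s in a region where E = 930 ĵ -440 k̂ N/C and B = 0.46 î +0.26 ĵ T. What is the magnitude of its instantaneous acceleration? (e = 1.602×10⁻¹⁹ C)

v×B = (0, 0, 2.81×10⁴) N/C.
E + v×B = (0, 930, 2.77×10⁴) N/C.
F = q(E + v×B) = (3.204×10⁻¹⁹ C)·(0, 930, 2.77×10⁴) = (0, 2.98×10⁻¹⁶, 8.88×10⁻¹⁵) N.
|a| = |F|/m = 8.880×10⁻¹⁵/9.80×10⁻²⁶ ≈ 9.06×10¹⁰ m/s².

|a| ≈ 9.06×10¹⁰ m/s²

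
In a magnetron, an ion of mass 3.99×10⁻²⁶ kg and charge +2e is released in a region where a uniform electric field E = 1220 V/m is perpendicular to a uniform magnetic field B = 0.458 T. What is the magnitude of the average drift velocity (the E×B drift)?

In crossed fields the guiding centre drifts at v_d = |E×B|/B² = E/B, independent of charge and mass.
v_d = 1220/0.458 = 2660 m/s.

v_d ≈ 2660 m/s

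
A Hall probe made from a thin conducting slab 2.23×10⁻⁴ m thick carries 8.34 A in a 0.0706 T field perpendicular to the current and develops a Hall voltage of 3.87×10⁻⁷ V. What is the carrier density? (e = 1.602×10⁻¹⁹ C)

n ≈ 4.26×10²⁸ m⁻³

From V_H = IB/(n e t), n = IB/(V_H e t).
n = (8.34)(0.0706)/((3.87×10⁻⁷)(1.602×10⁻¹⁹)(2.23×10⁻⁴)) ≈ 4.26×10²⁸ m⁻³.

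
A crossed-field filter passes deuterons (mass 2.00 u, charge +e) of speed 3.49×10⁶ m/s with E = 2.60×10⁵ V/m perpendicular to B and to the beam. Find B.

Balance of forces in the selector: qE = qvB ⇒ B = E/v.
B = 2.60×10⁵/3.49×10⁶ = 0.0745 T.

B = 0.0745 T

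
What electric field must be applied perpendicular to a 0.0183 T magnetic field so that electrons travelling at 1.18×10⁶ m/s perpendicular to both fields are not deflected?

E = 2.16×10⁴ V/m

For straight-line motion qE = qvB, so E = vB.
E = 1.18×10⁶ × 0.0183 = 2.16×10⁴ V/m.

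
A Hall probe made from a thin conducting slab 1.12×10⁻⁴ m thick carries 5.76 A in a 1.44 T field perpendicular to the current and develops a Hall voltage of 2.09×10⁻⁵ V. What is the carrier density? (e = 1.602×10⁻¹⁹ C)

n ≈ 2.21×10²⁸ m⁻³

From V_H = IB/(n e t), n = IB/(V_H e t).
n = (5.76)(1.44)/((2.09×10⁻⁵)(1.602×10⁻¹⁹)(1.12×10⁻⁴)) ≈ 2.21×10²⁸ m⁻³.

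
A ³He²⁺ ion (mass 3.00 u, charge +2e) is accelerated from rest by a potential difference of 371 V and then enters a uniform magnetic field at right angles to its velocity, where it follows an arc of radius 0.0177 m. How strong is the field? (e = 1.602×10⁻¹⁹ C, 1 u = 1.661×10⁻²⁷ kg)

B ≈ 0.192 T

v = √(2|q|V/m) = √(2·3.204×10⁻¹⁹·371/4.983×10⁻²⁷) ≈ 2.184×10⁵ m/s.
B = mv/(|q|r) = (4.983×10⁻²⁷)(2.184×10⁵)/((3.204×10⁻¹⁹)(0.0177)) ≈ 0.192 T.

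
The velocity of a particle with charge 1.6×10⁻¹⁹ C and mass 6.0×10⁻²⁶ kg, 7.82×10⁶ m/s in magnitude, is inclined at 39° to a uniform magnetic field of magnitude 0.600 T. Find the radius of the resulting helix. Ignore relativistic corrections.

v⊥ = v sinθ = 7.82×10⁶·sin39° ≈ 4.921×10⁶ m/s.
r = m v⊥/(|q|B) = (6.0×10⁻²⁶)(4.921×10⁶)/((1.6×10⁻¹⁹)(0.600)) ≈ 3.08 m.

r ≈ 3.08 m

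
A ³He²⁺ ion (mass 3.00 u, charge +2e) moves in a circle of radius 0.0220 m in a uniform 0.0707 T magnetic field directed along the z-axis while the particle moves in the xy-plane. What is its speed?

From |q|vB = mv²/r, v = |q|Br/m.
v = (3.204×10⁻¹⁹)(0.0707)(0.0220)/4.983×10⁻²⁷ ≈ 1.00×10⁵ m/s.

v ≈ 1.00×10⁵ m/s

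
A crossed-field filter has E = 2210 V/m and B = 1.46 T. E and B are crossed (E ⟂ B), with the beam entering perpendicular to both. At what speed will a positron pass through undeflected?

v = 1510 m/s

Zero net Lorentz force requires |qE| = |q v×B|, i.e. E = vB.
v = E/B = 2210/1.46 = 1510 m/s.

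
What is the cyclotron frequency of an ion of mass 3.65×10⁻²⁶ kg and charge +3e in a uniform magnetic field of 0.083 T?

f ≈ 1.7×10⁵ Hz

f = |q|B/(2πm).
f = (4.806×10⁻¹⁹)(0.083)/(2π·3.65×10⁻²⁶) ≈ 1.7×10⁵ Hz.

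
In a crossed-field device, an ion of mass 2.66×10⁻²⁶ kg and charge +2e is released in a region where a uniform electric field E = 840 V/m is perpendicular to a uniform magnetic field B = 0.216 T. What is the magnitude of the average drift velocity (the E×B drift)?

v_d ≈ 3890 m/s

In crossed fields the guiding centre drifts at v_d = |E×B|/B² = E/B, independent of charge and mass.
v_d = 840/0.216 = 3890 m/s.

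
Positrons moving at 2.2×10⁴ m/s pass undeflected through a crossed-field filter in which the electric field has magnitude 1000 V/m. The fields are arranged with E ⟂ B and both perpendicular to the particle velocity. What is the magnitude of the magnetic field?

Balance of forces in the selector: qE = qvB ⇒ B = E/v.
B = 1000/2.2×10⁴ = 0.045 T.

B = 0.045 T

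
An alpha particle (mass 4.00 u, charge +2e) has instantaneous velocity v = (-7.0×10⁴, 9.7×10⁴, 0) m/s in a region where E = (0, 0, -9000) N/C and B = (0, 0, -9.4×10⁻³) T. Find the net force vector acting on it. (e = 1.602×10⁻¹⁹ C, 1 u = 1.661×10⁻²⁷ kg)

F ≈ (-2.92×10⁻¹⁶, -2.11×10⁻¹⁶, -2.88×10⁻¹⁵) N

v×B = (-912, -658, 0) N/C.
E + v×B = (-912, -658, -9000) N/C.
F = q(E + v×B) = (3.204×10⁻¹⁹ C)·(-912, -658, -9000) = (-2.92×10⁻¹⁶, -2.11×10⁻¹⁶, -2.88×10⁻¹⁵) N.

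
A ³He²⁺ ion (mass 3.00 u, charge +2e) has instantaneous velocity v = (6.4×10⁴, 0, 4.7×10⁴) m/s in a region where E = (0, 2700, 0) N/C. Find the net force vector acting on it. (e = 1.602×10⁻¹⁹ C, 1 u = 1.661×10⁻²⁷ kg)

Only an electric field acts, so F = qE = (3.204×10⁻¹⁹ C)·(0, 2700, 0) = (0, 8.65×10⁻¹⁶, 0) N.

F ≈ (0, 8.65×10⁻¹⁶, 0) N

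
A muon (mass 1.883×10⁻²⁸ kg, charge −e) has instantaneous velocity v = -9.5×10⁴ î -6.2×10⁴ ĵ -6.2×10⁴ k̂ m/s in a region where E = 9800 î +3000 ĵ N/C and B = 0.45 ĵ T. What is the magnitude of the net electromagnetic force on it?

v×B = (2.79×10⁴, 0, -4.28×10⁴) N/C.
E + v×B = (3.77×10⁴, 3000, -4.28×10⁴) N/C.
F = q(E + v×B) = (−1.602×10⁻¹⁹ C)·(3.77×10⁴, 3000, -4.28×10⁴) = (-6.04×10⁻¹⁵, -4.81×10⁻¹⁶, 6.85×10⁻¹⁵) N.
|F| = 9.14×10⁻¹⁵ N.

|F| ≈ 9.14×10⁻¹⁵ N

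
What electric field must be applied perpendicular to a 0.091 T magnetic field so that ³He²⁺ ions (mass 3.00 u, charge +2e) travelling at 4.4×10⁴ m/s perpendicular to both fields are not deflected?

For straight-line motion qE = qvB, so E = vB.
E = 4.4×10⁴ × 0.091 = 4000 V/m.

E = 4000 V/m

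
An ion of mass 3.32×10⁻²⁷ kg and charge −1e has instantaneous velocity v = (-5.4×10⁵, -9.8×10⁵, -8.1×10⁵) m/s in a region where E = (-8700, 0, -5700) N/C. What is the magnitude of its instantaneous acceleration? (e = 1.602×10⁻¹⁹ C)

|a| ≈ 5.02×10¹¹ m/s²

Only an electric field acts, so F = qE = (−1.602×10⁻¹⁹ C)·(-8700, 0, -5700) = (1.39×10⁻¹⁵, 0, 9.13×10⁻¹⁶) N.
|a| = |F|/m = 1.666×10⁻¹⁵/3.32×10⁻²⁷ ≈ 5.02×10¹¹ m/s².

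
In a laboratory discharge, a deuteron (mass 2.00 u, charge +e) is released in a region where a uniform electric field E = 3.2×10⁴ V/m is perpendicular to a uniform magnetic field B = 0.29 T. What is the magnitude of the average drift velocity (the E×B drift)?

In crossed fields the guiding centre drifts at v_d = |E×B|/B² = E/B, independent of charge and mass.
v_d = 3.2×10⁴/0.29 = 1.1×10⁵ m/s.

v_d ≈ 1.1×10⁵ m/s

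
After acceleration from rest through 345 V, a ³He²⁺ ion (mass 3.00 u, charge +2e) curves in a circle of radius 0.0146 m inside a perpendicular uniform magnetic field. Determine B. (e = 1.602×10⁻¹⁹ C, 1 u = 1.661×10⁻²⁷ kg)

v = √(2|q|V/m) = √(2·3.204×10⁻¹⁹·345/4.983×10⁻²⁷) ≈ 2.106×10⁵ m/s.
B = mv/(|q|r) = (4.983×10⁻²⁷)(2.106×10⁵)/((3.204×10⁻¹⁹)(0.0146)) ≈ 0.224 T.

B ≈ 0.224 T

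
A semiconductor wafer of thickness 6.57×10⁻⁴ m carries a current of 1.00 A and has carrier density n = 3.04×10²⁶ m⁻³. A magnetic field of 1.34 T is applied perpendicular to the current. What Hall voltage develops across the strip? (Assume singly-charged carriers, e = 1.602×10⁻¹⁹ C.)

V_H ≈ 4.19×10⁻⁵ V

V_H = IB/(n e t).
V_H = (1.00)(1.34)/((3.04×10²⁶)(1.602×10⁻¹⁹)(6.57×10⁻⁴)) ≈ 4.19×10⁻⁵ V.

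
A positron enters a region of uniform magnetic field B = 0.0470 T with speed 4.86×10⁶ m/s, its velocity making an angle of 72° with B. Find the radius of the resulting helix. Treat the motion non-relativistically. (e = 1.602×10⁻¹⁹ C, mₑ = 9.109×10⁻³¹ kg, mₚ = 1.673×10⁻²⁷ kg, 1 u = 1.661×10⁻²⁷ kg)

r ≈ 5.59×10⁻⁴ m

v⊥ = v sinθ = 4.86×10⁶·sin72° ≈ 4.622×10⁶ m/s.
r = m v⊥/(|q|B) = (9.109×10⁻³¹)(4.622×10⁶)/((1.602×10⁻¹⁹)(0.0470)) ≈ 5.59×10⁻⁴ m.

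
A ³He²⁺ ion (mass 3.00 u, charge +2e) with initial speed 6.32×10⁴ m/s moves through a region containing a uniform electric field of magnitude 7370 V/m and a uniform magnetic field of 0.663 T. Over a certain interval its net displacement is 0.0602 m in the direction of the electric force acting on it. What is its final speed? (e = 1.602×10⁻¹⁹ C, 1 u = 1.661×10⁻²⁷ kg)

B does no work; ΔKE = |q|E d.
½mv_f² = ½mv₀² + |q|Ed = ½(4.983×10⁻²⁷)(6.32×10⁴)² + (3.204×10⁻¹⁹)(7370)(0.0602) ≈ 9.952×10⁻¹⁸ J + 1.422×10⁻¹⁶ J ≈ 1.521×10⁻¹⁶ J.
v_f = √(2·1.521×10⁻¹⁶/4.983×10⁻²⁷) ≈ 2.47×10⁵ m/s.

v_f ≈ 2.47×10⁵ m/s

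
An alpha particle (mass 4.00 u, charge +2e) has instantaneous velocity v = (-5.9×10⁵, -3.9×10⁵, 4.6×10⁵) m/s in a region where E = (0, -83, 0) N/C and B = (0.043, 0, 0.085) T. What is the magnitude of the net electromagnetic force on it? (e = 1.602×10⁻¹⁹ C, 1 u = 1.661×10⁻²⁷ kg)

|F| ≈ 2.53×10⁻¹⁴ N

v×B = (-3.32×10⁴, 6.99×10⁴, 1.68×10⁴) N/C.
E + v×B = (-3.32×10⁴, 6.98×10⁴, 1.68×10⁴) N/C.
F = q(E + v×B) = (3.204×10⁻¹⁹ C)·(-3.32×10⁴, 6.98×10⁴, 1.68×10⁴) = (-1.06×10⁻¹⁴, 2.24×10⁻¹⁴, 5.37×10⁻¹⁵) N.
|F| = 2.53×10⁻¹⁴ N.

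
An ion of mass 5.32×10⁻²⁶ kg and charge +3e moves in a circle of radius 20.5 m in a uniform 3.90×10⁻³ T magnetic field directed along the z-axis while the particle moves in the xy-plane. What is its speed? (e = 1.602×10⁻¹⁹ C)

v ≈ 7.22×10⁵ m/s

From |q|vB = mv²/r, v = |q|Br/m.
v = (4.806×10⁻¹⁹)(3.90×10⁻³)(20.5)/5.32×10⁻²⁶ ≈ 7.22×10⁵ m/s.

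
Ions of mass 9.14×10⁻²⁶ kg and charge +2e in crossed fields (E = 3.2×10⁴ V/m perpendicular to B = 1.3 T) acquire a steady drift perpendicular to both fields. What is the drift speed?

The E×B drift speed is v_d = E/B.
v_d = 3.2×10⁴/1.3 = 2.5×10⁴ m/s.

v_d ≈ 2.5×10⁴ m/s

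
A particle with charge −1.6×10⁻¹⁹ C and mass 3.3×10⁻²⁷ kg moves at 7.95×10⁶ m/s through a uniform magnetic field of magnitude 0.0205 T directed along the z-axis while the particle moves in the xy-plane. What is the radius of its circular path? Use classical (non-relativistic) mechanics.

r ≈ 8.00 m

The magnetic force provides the centripetal force: |q|vB = mv²/r.
r = mv/(|q|B) = (3.3×10⁻²⁷)(7.95×10⁶)/((1.6×10⁻¹⁹)(0.0205)) ≈ 8.00 m.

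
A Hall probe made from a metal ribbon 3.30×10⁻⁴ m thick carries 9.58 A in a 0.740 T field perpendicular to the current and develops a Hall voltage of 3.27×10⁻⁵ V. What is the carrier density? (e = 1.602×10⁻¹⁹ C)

n ≈ 4.10×10²⁷ m⁻³

From V_H = IB/(n e t), n = IB/(V_H e t).
n = (9.58)(0.740)/((3.27×10⁻⁵)(1.602×10⁻¹⁹)(3.30×10⁻⁴)) ≈ 4.10×10²⁷ m⁻³.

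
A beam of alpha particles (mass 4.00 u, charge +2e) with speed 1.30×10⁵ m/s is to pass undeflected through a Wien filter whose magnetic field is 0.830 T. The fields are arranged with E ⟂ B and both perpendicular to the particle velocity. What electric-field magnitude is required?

E = 1.08×10⁵ V/m

For straight-line motion qE = qvB, so E = vB.
E = 1.30×10⁵ × 0.830 = 1.08×10⁵ V/m.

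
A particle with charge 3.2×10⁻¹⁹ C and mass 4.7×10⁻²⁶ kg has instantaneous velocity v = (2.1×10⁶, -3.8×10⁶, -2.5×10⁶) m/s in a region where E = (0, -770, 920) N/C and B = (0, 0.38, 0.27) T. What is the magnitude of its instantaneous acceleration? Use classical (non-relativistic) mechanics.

v×B = (-7.60×10⁴, -5.67×10⁵, 7.98×10⁵) N/C.
E + v×B = (-7.60×10⁴, -5.68×10⁵, 7.99×10⁵) N/C.
F = q(E + v×B) = (3.2×10⁻¹⁹ C)·(-7.60×10⁴, -5.68×10⁵, 7.99×10⁵) = (-2.43×10⁻¹⁴, -1.82×10⁻¹³, 2.56×10⁻¹³) N.
|a| = |F|/m = 3.146×10⁻¹³/4.7×10⁻²⁶ ≈ 6.69×10¹² m/s².

|a| ≈ 6.69×10¹² m/s²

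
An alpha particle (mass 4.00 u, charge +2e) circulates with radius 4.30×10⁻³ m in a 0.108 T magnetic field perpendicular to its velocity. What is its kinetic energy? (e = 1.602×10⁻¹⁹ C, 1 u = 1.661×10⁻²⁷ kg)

KE ≈ 10.4 eV

v = |q|Br/m, then KE = ½mv² = (qBr)²/(2m).
v = (3.204×10⁻¹⁹)(0.108)(4.30×10⁻³)/6.644×10⁻²⁷ ≈ 2.240×10⁴ m/s.
KE = ½(6.644×10⁻²⁷)(2.240×10⁴)² ≈ 1.67×10⁻¹⁸ J = 10.4 eV.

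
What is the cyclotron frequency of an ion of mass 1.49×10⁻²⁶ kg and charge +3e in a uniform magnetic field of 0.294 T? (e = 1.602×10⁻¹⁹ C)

f = |q|B/(2πm).
f = (4.806×10⁻¹⁹)(0.294)/(2π·1.49×10⁻²⁶) ≈ 1.51×10⁶ Hz.

f ≈ 1.51×10⁶ Hz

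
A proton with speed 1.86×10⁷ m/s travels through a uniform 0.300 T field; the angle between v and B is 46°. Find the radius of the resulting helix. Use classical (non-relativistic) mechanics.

v⊥ = v sinθ = 1.86×10⁷·sin46° ≈ 1.338×10⁷ m/s.
r = m v⊥/(|q|B) = (1.673×10⁻²⁷)(1.338×10⁷)/((1.602×10⁻¹⁹)(0.300)) ≈ 0.466 m.

r ≈ 0.466 m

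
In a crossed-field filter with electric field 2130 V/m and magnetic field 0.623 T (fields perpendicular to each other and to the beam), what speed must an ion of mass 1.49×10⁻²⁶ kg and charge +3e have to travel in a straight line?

For undeflected motion the electric and magnetic forces balance: qE = qvB.
v = E/B = 2130/0.623 = 3420 m/s.

v = 3420 m/s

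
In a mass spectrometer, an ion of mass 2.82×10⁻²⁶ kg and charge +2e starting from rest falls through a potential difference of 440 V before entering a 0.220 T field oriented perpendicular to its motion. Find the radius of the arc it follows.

Acceleration: |q|V = ½mv² ⇒ v = √(2|q|V/m) = √(2·3.204×10⁻¹⁹·440/2.82×10⁻²⁶) ≈ 9.999×10⁴ m/s.
In the field: r = mv/(|q|B) = (2.82×10⁻²⁶)(9.999×10⁴)/((3.204×10⁻¹⁹)(0.220)) ≈ 0.0400 m.

r ≈ 0.0400 m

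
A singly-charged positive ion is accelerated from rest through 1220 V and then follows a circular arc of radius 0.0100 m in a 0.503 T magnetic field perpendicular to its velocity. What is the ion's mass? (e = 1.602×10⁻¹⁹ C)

m ≈ 1.66×10⁻²⁷ kg

Combine |q|V = ½mv² and r = mv/(|q|B): eliminate v to get m = qB²r²/(2V).
m = (1.602×10⁻¹⁹)(0.503)²(0.0100)²/(2·1220) ≈ 1.66×10⁻²⁷ kg.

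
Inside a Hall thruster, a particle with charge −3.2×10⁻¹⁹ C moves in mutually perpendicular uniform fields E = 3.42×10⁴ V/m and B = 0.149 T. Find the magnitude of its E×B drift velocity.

The steady drift has the magnetic force balancing the electric force, so v_d = E/B.
v_d = 3.42×10⁴/0.149 = 2.30×10⁵ m/s.

v_d ≈ 2.30×10⁵ m/s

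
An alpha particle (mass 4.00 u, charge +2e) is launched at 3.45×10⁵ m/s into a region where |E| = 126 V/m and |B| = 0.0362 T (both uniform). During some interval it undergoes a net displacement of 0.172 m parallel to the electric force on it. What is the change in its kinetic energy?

ΔKE ≈ 6.94×10⁻¹⁸ J

The magnetic force is always ⟂ v and does no work; only the electric force changes KE.
ΔKE = F_E · d = |q|E d = (3.204×10⁻¹⁹)(126)(0.172) ≈ 6.94×10⁻¹⁸ J.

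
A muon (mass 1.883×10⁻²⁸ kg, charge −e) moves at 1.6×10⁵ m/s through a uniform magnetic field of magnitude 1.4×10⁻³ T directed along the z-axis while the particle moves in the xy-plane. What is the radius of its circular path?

The magnetic force provides the centripetal force: |q|vB = mv²/r.
r = mv/(|q|B) = (1.883×10⁻²⁸)(1.6×10⁵)/((1.602×10⁻¹⁹)(1.4×10⁻³)) ≈ 0.13 m.

r ≈ 0.13 m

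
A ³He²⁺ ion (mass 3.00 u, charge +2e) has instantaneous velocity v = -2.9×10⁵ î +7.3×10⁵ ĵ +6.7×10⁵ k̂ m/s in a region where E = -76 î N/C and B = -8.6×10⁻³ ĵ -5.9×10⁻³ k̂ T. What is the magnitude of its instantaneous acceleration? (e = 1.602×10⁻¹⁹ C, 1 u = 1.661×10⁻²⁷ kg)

v×B = (1460, -1710, 2490) N/C.
E + v×B = (1380, -1710, 2490) N/C.
F = q(E + v×B) = (3.204×10⁻¹⁹ C)·(1380, -1710, 2490) = (4.42×10⁻¹⁶, -5.48×10⁻¹⁶, 7.99×10⁻¹⁶) N.
|a| = |F|/m = 1.065×10⁻¹⁵/4.983×10⁻²⁷ ≈ 2.14×10¹¹ m/s².

|a| ≈ 2.14×10¹¹ m/s²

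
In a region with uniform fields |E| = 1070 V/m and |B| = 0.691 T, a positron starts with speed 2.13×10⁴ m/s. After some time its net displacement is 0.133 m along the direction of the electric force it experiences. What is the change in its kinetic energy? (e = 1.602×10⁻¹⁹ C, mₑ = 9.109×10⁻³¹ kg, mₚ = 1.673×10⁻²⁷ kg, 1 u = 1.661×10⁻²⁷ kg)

ΔKE ≈ 2.28×10⁻¹⁷ J

The magnetic force is always ⟂ v and does no work; only the electric force changes KE.
ΔKE = F_E · d = |q|E d = (1.602×10⁻¹⁹)(1070)(0.133) ≈ 2.28×10⁻¹⁷ J.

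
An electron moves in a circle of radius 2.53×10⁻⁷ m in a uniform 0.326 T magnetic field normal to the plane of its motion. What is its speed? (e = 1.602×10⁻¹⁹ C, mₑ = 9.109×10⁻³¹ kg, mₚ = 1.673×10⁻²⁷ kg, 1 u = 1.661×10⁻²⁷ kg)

v ≈ 1.45×10⁴ m/s

From |q|vB = mv²/r, v = |q|Br/m.
v = (1.602×10⁻¹⁹)(0.326)(2.53×10⁻⁷)/9.109×10⁻³¹ ≈ 1.45×10⁴ m/s.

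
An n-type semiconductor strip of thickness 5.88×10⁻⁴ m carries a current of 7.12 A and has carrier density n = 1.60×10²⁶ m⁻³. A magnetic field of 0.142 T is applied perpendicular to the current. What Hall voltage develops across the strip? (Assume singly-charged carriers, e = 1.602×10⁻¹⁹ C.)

V_H = IB/(n e t).
V_H = (7.12)(0.142)/((1.60×10²⁶)(1.602×10⁻¹⁹)(5.88×10⁻⁴)) ≈ 6.71×10⁻⁵ V.

V_H ≈ 6.71×10⁻⁵ V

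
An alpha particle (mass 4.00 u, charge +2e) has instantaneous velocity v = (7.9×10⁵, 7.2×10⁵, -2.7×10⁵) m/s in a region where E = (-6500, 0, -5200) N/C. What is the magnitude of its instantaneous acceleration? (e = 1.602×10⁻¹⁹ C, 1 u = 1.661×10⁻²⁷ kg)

|a| ≈ 4.01×10¹¹ m/s²

Only an electric field acts, so F = qE = (3.204×10⁻¹⁹ C)·(-6500, 0, -5200) = (-2.08×10⁻¹⁵, 0, -1.67×10⁻¹⁵) N.
|a| = |F|/m = 2.667×10⁻¹⁵/6.644×10⁻²⁷ ≈ 4.01×10¹¹ m/s².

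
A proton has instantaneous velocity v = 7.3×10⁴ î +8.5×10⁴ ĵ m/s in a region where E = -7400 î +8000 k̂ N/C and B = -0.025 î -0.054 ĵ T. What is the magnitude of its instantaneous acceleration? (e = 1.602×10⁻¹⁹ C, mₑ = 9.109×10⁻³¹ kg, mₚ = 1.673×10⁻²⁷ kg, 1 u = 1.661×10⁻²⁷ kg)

v×B = (0, 0, -1820) N/C.
E + v×B = (-7400, 0, 6180) N/C.
F = q(E + v×B) = (1.602×10⁻¹⁹ C)·(-7400, 0, 6180) = (-1.19×10⁻¹⁵, 0, 9.91×10⁻¹⁶) N.
|a| = |F|/m = 1.545×10⁻¹⁵/1.673×10⁻²⁷ ≈ 9.23×10¹¹ m/s².

|a| ≈ 9.23×10¹¹ m/s²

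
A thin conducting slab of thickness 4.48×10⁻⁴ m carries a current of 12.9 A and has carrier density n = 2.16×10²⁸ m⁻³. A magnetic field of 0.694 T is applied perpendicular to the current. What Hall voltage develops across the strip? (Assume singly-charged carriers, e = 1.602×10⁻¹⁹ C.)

V_H ≈ 5.78×10⁻⁶ V

V_H = IB/(n e t).
V_H = (12.9)(0.694)/((2.16×10²⁸)(1.602×10⁻¹⁹)(4.48×10⁻⁴)) ≈ 5.78×10⁻⁶ V.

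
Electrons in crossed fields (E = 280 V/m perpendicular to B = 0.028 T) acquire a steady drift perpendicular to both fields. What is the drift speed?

v_d ≈ 1.0×10⁴ m/s

In crossed fields the guiding centre drifts at v_d = |E×B|/B² = E/B, independent of charge and mass.
v_d = 280/0.028 = 1.0×10⁴ m/s.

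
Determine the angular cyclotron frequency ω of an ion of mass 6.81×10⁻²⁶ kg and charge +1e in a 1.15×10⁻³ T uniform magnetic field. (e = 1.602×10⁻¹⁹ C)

ω ≈ 2710 rad/s

ω = |q|B/m.
ω = (1.602×10⁻¹⁹)(1.15×10⁻³)/6.81×10⁻²⁶ ≈ 2710 rad/s.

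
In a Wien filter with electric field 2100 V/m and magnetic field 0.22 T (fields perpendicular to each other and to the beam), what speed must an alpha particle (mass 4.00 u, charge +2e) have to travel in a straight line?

Straight-line motion ⇒ electric and magnetic forces cancel, so E = vB.
v = E/B = 2100/0.22 = 9500 m/s.

v = 9500 m/s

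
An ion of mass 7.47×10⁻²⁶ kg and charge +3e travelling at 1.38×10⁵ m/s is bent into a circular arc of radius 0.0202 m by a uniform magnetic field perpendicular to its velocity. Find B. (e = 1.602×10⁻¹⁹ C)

From |q|vB = mv²/r, B = mv/(|q|r).
B = (7.47×10⁻²⁶)(1.38×10⁵)/((4.806×10⁻¹⁹)(0.0202)) ≈ 1.06 T.

B ≈ 1.06 T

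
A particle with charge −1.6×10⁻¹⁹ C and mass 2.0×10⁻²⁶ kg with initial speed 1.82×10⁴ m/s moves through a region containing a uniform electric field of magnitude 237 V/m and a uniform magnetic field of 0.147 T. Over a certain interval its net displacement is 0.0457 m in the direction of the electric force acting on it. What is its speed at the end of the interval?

B does no work; ΔKE = |q|E d.
½mv_f² = ½mv₀² + |q|Ed = ½(2.0×10⁻²⁶)(1.82×10⁴)² + (1.6×10⁻¹⁹)(237)(0.0457) ≈ 3.312×10⁻¹⁸ J + 1.733×10⁻¹⁸ J ≈ 5.045×10⁻¹⁸ J.
v_f = √(2·5.045×10⁻¹⁸/2.0×10⁻²⁶) ≈ 2.25×10⁴ m/s.

v_f ≈ 2.25×10⁴ m/s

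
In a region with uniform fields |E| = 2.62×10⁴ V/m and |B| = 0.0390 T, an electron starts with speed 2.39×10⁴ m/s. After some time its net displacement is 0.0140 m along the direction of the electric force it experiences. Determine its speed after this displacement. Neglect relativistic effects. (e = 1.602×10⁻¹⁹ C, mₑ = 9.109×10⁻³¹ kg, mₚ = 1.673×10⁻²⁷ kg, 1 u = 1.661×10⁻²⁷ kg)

B does no work; ΔKE = |q|E d.
½mv_f² = ½mv₀² + |q|Ed = ½(9.109×10⁻³¹)(2.39×10⁴)² + (1.602×10⁻¹⁹)(2.62×10⁴)(0.0140) ≈ 2.602×10⁻²² J + 5.876×10⁻¹⁷ J ≈ 5.876×10⁻¹⁷ J.
v_f = √(2·5.876×10⁻¹⁷/9.109×10⁻³¹) ≈ 1.14×10⁷ m/s.

v_f ≈ 1.14×10⁷ m/s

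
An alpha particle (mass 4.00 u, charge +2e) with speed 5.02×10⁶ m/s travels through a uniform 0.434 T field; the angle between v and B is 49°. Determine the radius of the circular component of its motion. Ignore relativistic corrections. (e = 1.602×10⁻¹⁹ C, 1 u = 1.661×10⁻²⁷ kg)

r ≈ 0.181 m

v⊥ = v sinθ = 5.02×10⁶·sin49° ≈ 3.789×10⁶ m/s.
r = m v⊥/(|q|B) = (6.644×10⁻²⁷)(3.789×10⁶)/((3.204×10⁻¹⁹)(0.434)) ≈ 0.181 m.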